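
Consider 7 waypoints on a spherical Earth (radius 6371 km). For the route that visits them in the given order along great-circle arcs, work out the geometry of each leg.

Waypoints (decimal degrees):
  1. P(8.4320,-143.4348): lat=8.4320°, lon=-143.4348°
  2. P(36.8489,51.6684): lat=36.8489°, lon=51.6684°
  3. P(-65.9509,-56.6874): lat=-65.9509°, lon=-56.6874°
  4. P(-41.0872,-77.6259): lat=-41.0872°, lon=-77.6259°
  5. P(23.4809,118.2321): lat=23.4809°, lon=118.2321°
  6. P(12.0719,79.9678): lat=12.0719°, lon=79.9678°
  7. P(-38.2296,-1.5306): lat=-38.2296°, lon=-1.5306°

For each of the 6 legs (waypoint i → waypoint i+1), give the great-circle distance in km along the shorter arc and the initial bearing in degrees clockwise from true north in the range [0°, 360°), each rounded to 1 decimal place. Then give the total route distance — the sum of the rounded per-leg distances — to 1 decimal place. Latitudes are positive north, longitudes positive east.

Leg 1: dist=14739.4 km, bearing=343.6°
Leg 2: dist=14518.5 km, bearing=210.6°
Leg 3: dist=3057.6 km, bearing=324.3°
Leg 4: dist=17563.1 km, bearing=221.9°
Leg 5: dist=4230.2 km, bearing=259.3°
Leg 6: dist=10108.6 km, bearing=231.0°
Total: 64217.4 km

Leg 1: φ1=0.1471662, φ2=0.6431346, Δφ=0.4959685, Δλ=3.4051932 rad; a=sin²(Δφ/2)+cosφ1·cosφ2·sin²(Δλ/2)=0.8381446346; c=2·atan2(√a, √(1-a))=2.313509838; dist=6371·c=14739.371 ≈ 14739.4 km; running total=14739.4 km
Leg 1 bearing: y=sinΔλ·cosφ2=-0.20850402, x=cosφ1·sinφ2-sinφ1·cosφ2·cosΔλ=0.70651178; θ=atan2(y, x)=-16.4423° <0 so +360° → 343.5577° ≈ 343.6°
Leg 2: φ1=0.6431346, φ2=-1.1510603, Δφ=-1.7941950, Δλ=-1.8911655 rad; a=sin²(Δφ/2)+cosφ1·cosφ2·sin²(Δλ/2)=0.8251730924; c=2·atan2(√a, √(1-a))=2.278836398; dist=6371·c=14518.467 ≈ 14518.5 km; running total=29257.9 km
Leg 2 bearing: y=sinΔλ·cosφ2=-0.38678446, x=cosφ1·sinφ2-sinφ1·cosφ2·cosΔλ=-0.65379478; θ=atan2(y, x)=-149.3915° <0 so +360° → 210.6085° ≈ 210.6°
Leg 3: φ1=-1.1510603, φ2=-0.7171069, Δφ=0.4339534, Δλ=-0.3654458 rad; a=sin²(Δφ/2)+cosφ1·cosφ2·sin²(Δλ/2)=0.0564861531; c=2·atan2(√a, √(1-a))=0.479929028; dist=6371·c=3057.628 ≈ 3057.6 km; running total=32315.5 km
Leg 3 bearing: y=sinΔλ·cosφ2=-0.26935015, x=cosφ1·sinφ2-sinφ1·cosφ2·cosΔλ=0.37500982; θ=atan2(y, x)=-35.6877° <0 so +360° → 324.3123° ≈ 324.3°
Leg 4: φ1=-0.7171069, φ2=0.4098190, Δφ=1.1269259, Δλ=3.4183670 rad; a=sin²(Δφ/2)+cosφ1·cosφ2·sin²(Δλ/2)=0.9634239596; c=2·atan2(√a, √(1-a))=2.756724442; dist=6371·c=17563.091 ≈ 17563.1 km; running total=49878.6 km
Leg 4 bearing: y=sinΔλ·cosφ2=-0.25062678, x=cosφ1·sinφ2-sinφ1·cosφ2·cosΔλ=-0.27953381; θ=atan2(y, x)=-138.1210° <0 so +360° → 221.8790° ≈ 221.9°
Leg 5: φ1=0.4098190, φ2=0.2106944, Δφ=-0.1991246, Δλ=-0.6678380 rad; a=sin²(Δφ/2)+cosφ1·cosφ2·sin²(Δλ/2)=0.1062249504; c=2·atan2(√a, √(1-a))=0.663972985; dist=6371·c=4230.172 ≈ 4230.2 km; running total=54108.8 km
Leg 5 bearing: y=sinΔλ·cosφ2=-0.60559491, x=cosφ1·sinφ2-sinφ1·cosφ2·cosΔλ=-0.11410368; θ=atan2(y, x)=-100.6703° <0 so +360° → 259.3297° ≈ 259.3°
Leg 6: φ1=0.2106944, φ2=-0.6672324, Δφ=-0.8779268, Δλ=-1.4224154 rad; a=sin²(Δφ/2)+cosφ1·cosφ2·sin²(Δλ/2)=0.5079274201; c=2·atan2(√a, √(1-a))=1.586651831; dist=6371·c=10108.559 ≈ 10108.6 km; running total=64217.4 km
Leg 6 bearing: y=sinΔλ·cosφ2=-0.77690562, x=cosφ1·sinφ2-sinφ1·cosφ2·cosΔλ=-0.62941742; θ=atan2(y, x)=-129.0130° <0 so +360° → 230.9870° ≈ 231.0°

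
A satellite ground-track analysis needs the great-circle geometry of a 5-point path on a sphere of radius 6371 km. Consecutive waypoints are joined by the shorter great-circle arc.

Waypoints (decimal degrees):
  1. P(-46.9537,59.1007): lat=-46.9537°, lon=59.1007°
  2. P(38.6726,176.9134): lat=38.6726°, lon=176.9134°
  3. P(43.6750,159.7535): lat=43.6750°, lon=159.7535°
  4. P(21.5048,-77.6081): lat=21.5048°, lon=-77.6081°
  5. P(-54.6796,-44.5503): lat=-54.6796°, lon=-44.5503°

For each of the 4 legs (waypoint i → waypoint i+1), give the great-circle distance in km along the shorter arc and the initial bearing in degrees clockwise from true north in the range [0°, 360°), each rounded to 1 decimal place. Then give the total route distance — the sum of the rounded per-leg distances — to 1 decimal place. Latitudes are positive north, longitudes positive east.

Leg 1: φ1=-0.8194967, φ2=0.6749642, Δφ=1.4944609, Δλ=2.0562195 rad; a=sin²(Δφ/2)+cosφ1·cosφ2·sin²(Δλ/2)=0.8526530098; c=2·atan2(√a, √(1-a))=2.353651060; dist=6371·c=14995.111 ≈ 14995.1 km; running total=14995.1 km
Leg 1 bearing: y=sinΔλ·cosφ2=0.69053758, x=cosφ1·sinφ2-sinφ1·cosφ2·cosΔλ=0.16031616; θ=atan2(y, x)=76.9297° ≈ 76.9°
Leg 2: φ1=0.6749642, φ2=0.7622726, Δφ=0.0873084, Δλ=-0.2994968 rad; a=sin²(Δφ/2)+cosφ1·cosφ2·sin²(Δλ/2)=0.0144727493; c=2·atan2(√a, √(1-a))=0.241189664; dist=6371·c=1536.619 ≈ 1536.6 km; running total=16531.7 km
Leg 2 bearing: y=sinΔλ·cosφ2=-0.21339271, x=cosφ1·sinφ2-sinφ1·cosφ2·cosΔλ=0.10731591; θ=atan2(y, x)=-63.3020° <0 so +360° → 296.6980° ≈ 296.7°
Leg 3: φ1=0.7622726, φ2=0.3753296, Δφ=-0.3869430, Δλ=-4.1427414 rad; a=sin²(Δφ/2)+cosφ1·cosφ2·sin²(Δλ/2)=0.5548909046; c=2·atan2(√a, √(1-a))=1.680799856; dist=6371·c=10708.376 ≈ 10708.4 km; running total=27240.1 km
Leg 3 bearing: y=sinΔλ·cosφ2=0.78347051, x=cosφ1·sinφ2-sinφ1·cosφ2·cosΔλ=0.61165506; θ=atan2(y, x)=52.0209° ≈ 52.0°
Leg 4: φ1=0.3753296, φ2=-0.9543391, Δφ=-1.3296686, Δλ=0.5769675 rad; a=sin²(Δφ/2)+cosφ1·cosφ2·sin²(Δλ/2)=0.4241386232; c=2·atan2(√a, √(1-a))=1.418485355; dist=6371·c=9037.170 ≈ 9037.2 km; running total=36277.3 km
Leg 4 bearing: y=sinΔλ·cosφ2=0.31537104, x=cosφ1·sinφ2-sinφ1·cosφ2·cosΔλ=-0.93676107; θ=atan2(y, x)=161.3936° ≈ 161.4°

Leg 1: dist=14995.1 km, bearing=76.9°
Leg 2: dist=1536.6 km, bearing=296.7°
Leg 3: dist=10708.4 km, bearing=52.0°
Leg 4: dist=9037.2 km, bearing=161.4°
Total: 36277.3 km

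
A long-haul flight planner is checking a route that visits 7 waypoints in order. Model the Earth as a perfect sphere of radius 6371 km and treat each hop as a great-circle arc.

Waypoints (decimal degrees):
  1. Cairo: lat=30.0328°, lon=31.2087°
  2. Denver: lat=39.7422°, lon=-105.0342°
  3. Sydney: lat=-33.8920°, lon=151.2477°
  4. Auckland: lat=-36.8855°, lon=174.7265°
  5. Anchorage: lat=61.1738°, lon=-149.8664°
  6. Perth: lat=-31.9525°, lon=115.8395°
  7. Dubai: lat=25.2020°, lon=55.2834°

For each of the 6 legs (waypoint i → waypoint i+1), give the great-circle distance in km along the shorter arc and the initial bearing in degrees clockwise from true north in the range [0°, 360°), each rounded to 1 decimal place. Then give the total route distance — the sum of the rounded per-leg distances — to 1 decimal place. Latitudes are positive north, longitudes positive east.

Leg 1: dist=11036.7 km, bearing=327.4°
Leg 2: dist=13401.5 km, bearing=249.4°
Leg 3: dist=2148.7 km, bearing=105.6°
Leg 4: dist=11365.4 km, bearing=16.6°
Leg 5: dist=13301.3 km, bearing=256.7°
Leg 6: dist=9035.1 km, bearing=307.1°
Total: 60288.7 km

Leg 1: φ1=0.5241712, φ2=0.6936322, Δφ=0.1694610, Δλ=-2.3778872 rad; a=sin²(Δφ/2)+cosφ1·cosφ2·sin²(Δλ/2)=0.5804152985; c=2·atan2(√a, √(1-a))=1.732328474; dist=6371·c=11036.665 ≈ 11036.7 km; running total=11036.7 km
Leg 1 bearing: y=sinΔλ·cosφ2=-0.53179318, x=cosφ1·sinφ2-sinφ1·cosφ2·cosΔλ=0.83146228; θ=atan2(y, x)=-32.6025° <0 so +360° → 327.3975° ≈ 327.4°
Leg 2: φ1=0.6936322, φ2=-0.5915270, Δφ=-1.2851592, Δλ=4.4729630 rad; a=sin²(Δφ/2)+cosφ1·cosφ2·sin²(Δλ/2)=0.7539382548; c=2·atan2(√a, √(1-a))=2.103514244; dist=6371·c=13401.489 ≈ 13401.5 km; running total=24438.2 km
Leg 2 bearing: y=sinΔλ·cosφ2=-0.80641121, x=cosφ1·sinφ2-sinφ1·cosφ2·cosΔλ=-0.30292311; θ=atan2(y, x)=-110.5884° <0 so +360° → 249.4116° ≈ 249.4°
Leg 3: φ1=-0.5915270, φ2=-0.6437734, Δφ=-0.0522464, Δλ=0.4097824 rad; a=sin²(Δφ/2)+cosφ1·cosφ2·sin²(Δλ/2)=0.0281667298; c=2·atan2(√a, √(1-a))=0.337254983; dist=6371·c=2148.651 ≈ 2148.7 km; running total=26586.9 km
Leg 3 bearing: y=sinΔλ·cosφ2=0.31866267, x=cosφ1·sinφ2-sinφ1·cosφ2·cosΔλ=-0.08914911; θ=atan2(y, x)=105.6295° ≈ 105.6°
Leg 4: φ1=-0.6437734, φ2=1.0676842, Δφ=1.7114576, Δλ=-5.6652148 rad; a=sin²(Δφ/2)+cosφ1·cosφ2·sin²(Δλ/2)=0.6057603006; c=2·atan2(√a, √(1-a))=1.783926829; dist=6371·c=11365.398 ≈ 11365.4 km; running total=37952.3 km
Leg 4 bearing: y=sinΔλ·cosφ2=0.27935163, x=cosφ1·sinφ2-sinφ1·cosφ2·cosΔλ=0.93660114; θ=atan2(y, x)=16.6078° ≈ 16.6°
Leg 5: φ1=1.0676842, φ2=-0.5576763, Δφ=-1.6253606, Δλ=4.6374428 rad; a=sin²(Δφ/2)+cosφ1·cosφ2·sin²(Δλ/2)=0.7471354122; c=2·atan2(√a, √(1-a))=2.087792158; dist=6371·c=13301.324 ≈ 13301.3 km; running total=51253.6 km
Leg 5 bearing: y=sinΔλ·cosφ2=-0.84610529, x=cosφ1·sinφ2-sinφ1·cosφ2·cosΔλ=-0.19950485; θ=atan2(y, x)=-103.2675° <0 so +360° → 256.7325° ≈ 256.7°
Leg 6: φ1=-0.5576763, φ2=0.4398579, Δφ=0.9975342, Δλ=-1.0569033 rad; a=sin²(Δφ/2)+cosφ1·cosφ2·sin²(Δλ/2)=0.4239781072; c=2·atan2(√a, √(1-a))=1.418160555; dist=6371·c=9035.101 ≈ 9035.1 km; running total=60288.7 km
Leg 6 bearing: y=sinΔλ·cosφ2=-0.78794432, x=cosφ1·sinφ2-sinφ1·cosφ2·cosΔλ=0.59667951; θ=atan2(y, x)=-52.8648° <0 so +360° → 307.1352° ≈ 307.1°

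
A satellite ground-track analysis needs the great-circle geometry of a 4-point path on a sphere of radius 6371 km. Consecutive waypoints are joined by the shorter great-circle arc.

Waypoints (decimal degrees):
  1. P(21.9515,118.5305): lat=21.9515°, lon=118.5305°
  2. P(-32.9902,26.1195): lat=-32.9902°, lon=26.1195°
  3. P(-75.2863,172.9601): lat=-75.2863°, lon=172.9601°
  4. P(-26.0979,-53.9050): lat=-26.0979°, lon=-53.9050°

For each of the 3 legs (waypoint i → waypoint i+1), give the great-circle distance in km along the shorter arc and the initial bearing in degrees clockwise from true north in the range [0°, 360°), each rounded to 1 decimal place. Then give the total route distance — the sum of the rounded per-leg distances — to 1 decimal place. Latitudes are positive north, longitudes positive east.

Leg 1: dist=11527.2 km, bearing=239.6°
Leg 2: dist=7741.0 km, bearing=171.5°
Leg 3: dist=8268.9 km, bearing=137.1°
Total: 27537.1 km

Leg 1: φ1=0.3831260, φ2=-0.5757876, Δφ=-0.9589136, Δλ=-1.6128762 rad; a=sin²(Δφ/2)+cosφ1·cosφ2·sin²(Δλ/2)=0.6181353833; c=2·atan2(√a, √(1-a))=1.809322481; dist=6371·c=11527.194 ≈ 11527.2 km; running total=11527.2 km
Leg 1 bearing: y=sinΔλ·cosφ2=-0.83802121, x=cosφ1·sinφ2-sinφ1·cosφ2·cosΔλ=-0.49182982; θ=atan2(y, x)=-120.4084° <0 so +360° → 239.5916° ≈ 239.6°
Leg 2: φ1=-0.5757876, φ2=-1.3139938, Δφ=-0.7382062, Δλ=2.5628519 rad; a=sin²(Δφ/2)+cosφ1·cosφ2·sin²(Δλ/2)=0.3258521814; c=2·atan2(√a, √(1-a))=1.215044049; dist=6371·c=7741.046 ≈ 7741.0 km; running total=19268.2 km
Leg 2 bearing: y=sinΔλ·cosφ2=0.13892452, x=cosφ1·sinφ2-sinφ1·cosφ2·cosΔλ=-0.92703297; θ=atan2(y, x)=171.4771° ≈ 171.5°
Leg 3: φ1=-1.3139938, φ2=-0.4554943, Δφ=0.8584995, Δλ=-3.9595430 rad; a=sin²(Δφ/2)+cosφ1·cosφ2·sin²(Δλ/2)=0.3652356189; c=2·atan2(√a, √(1-a))=1.297892676; dist=6371·c=8268.874 ≈ 8268.9 km; running total=27537.1 km
Leg 3 bearing: y=sinΔλ·cosφ2=0.65534375, x=cosφ1·sinφ2-sinφ1·cosφ2·cosΔλ=-0.70560528; θ=atan2(y, x)=137.1150° ≈ 137.1°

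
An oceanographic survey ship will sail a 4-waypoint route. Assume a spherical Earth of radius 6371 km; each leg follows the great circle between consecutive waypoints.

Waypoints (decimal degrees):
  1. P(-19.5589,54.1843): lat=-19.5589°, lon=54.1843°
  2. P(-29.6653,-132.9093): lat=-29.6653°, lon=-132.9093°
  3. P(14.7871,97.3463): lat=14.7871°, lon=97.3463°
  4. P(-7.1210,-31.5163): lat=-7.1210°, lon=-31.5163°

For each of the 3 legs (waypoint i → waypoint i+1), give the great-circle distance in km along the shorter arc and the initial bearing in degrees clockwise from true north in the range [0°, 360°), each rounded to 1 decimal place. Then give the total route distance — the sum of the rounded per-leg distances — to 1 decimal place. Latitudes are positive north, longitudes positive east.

Leg 1: φ1=-0.3413672, φ2=-0.5177572, Δφ=-0.1763900, Δλ=-3.2653993 rad; a=sin²(Δφ/2)+cosφ1·cosφ2·sin²(Δλ/2)=0.8234167820; c=2·atan2(√a, √(1-a))=2.274221426; dist=6371·c=14489.065 ≈ 14489.1 km; running total=14489.1 km
Leg 1 bearing: y=sinΔλ·cosφ2=0.10730489, x=cosφ1·sinφ2-sinφ1·cosφ2·cosΔλ=-0.75504437; θ=atan2(y, x)=171.9114° ≈ 171.9°
Leg 2: φ1=-0.5177572, φ2=0.2580836, Δφ=0.7758407, Δλ=4.0187183 rad; a=sin²(Δφ/2)+cosφ1·cosφ2·sin²(Δλ/2)=0.8317421205; c=2·atan2(√a, √(1-a))=2.296262420; dist=6371·c=14629.488 ≈ 14629.5 km; running total=29118.6 km
Leg 2 bearing: y=sinΔλ·cosφ2=-0.74343889, x=cosφ1·sinφ2-sinφ1·cosφ2·cosΔλ=-0.08418598; θ=atan2(y, x)=-96.4606° <0 so +360° → 263.5394° ≈ 263.5°
Leg 3: φ1=0.2580836, φ2=-0.1242849, Δφ=-0.3823685, Δλ=-2.2490767 rad; a=sin²(Δφ/2)+cosφ1·cosφ2·sin²(Δλ/2)=0.8168170102; c=2·atan2(√a, √(1-a))=2.257037899; dist=6371·c=14379.588 ≈ 14379.6 km; running total=43498.2 km
Leg 3 bearing: y=sinΔλ·cosφ2=-0.77264680, x=cosφ1·sinφ2-sinφ1·cosφ2·cosΔλ=0.03904929; θ=atan2(y, x)=-87.1068° <0 so +360° → 272.8932° ≈ 272.9°

Leg 1: dist=14489.1 km, bearing=171.9°
Leg 2: dist=14629.5 km, bearing=263.5°
Leg 3: dist=14379.6 km, bearing=272.9°
Total: 43498.2 km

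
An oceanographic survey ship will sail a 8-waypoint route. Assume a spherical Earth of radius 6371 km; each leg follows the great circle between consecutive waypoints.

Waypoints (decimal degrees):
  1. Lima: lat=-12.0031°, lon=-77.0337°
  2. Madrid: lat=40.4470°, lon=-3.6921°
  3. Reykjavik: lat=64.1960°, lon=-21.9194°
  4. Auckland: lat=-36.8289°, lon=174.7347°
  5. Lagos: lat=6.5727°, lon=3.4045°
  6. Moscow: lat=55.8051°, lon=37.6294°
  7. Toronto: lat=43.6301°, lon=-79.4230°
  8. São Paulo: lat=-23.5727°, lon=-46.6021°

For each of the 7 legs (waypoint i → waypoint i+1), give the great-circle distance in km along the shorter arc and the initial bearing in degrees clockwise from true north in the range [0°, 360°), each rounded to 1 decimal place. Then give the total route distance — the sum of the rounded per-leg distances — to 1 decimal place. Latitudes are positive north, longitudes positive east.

Leg 1: φ1=-0.2094936, φ2=0.7059333, Δφ=0.9154269, Δλ=1.2800524 rad; a=sin²(Δφ/2)+cosφ1·cosφ2·sin²(Δλ/2)=0.4607658038; c=2·atan2(√a, √(1-a))=1.492247185; dist=6371·c=9507.107 ≈ 9507.1 km; running total=9507.1 km
Leg 1 bearing: y=sinΔλ·cosφ2=0.72906763, x=cosφ1·sinφ2-sinφ1·cosφ2·cosΔλ=0.67992875; θ=atan2(y, x)=46.9974° ≈ 47.0°
Leg 2: φ1=0.7059333, φ2=1.1204316, Δφ=0.4144982, Δλ=-0.3181264 rad; a=sin²(Δφ/2)+cosφ1·cosφ2·sin²(Δλ/2)=0.0506515790; c=2·atan2(√a, √(1-a))=0.454007295; dist=6371·c=2892.480 ≈ 2892.5 km; running total=12399.6 km
Leg 2 bearing: y=sinΔλ·cosφ2=-0.13615452, x=cosφ1·sinφ2-sinφ1·cosφ2·cosΔλ=0.41690039; θ=atan2(y, x)=-18.0864° <0 so +360° → 341.9136° ≈ 341.9°
Leg 3: φ1=1.1204316, φ2=-0.6427856, Δφ=-1.7632171, Δλ=3.4322615 rad; a=sin²(Δφ/2)+cosφ1·cosφ2·sin²(Δλ/2)=0.9367320123; c=2·atan2(√a, √(1-a))=2.633068486; dist=6371·c=16775.279 ≈ 16775.3 km; running total=29174.9 km
Leg 3 bearing: y=sinΔλ·cosφ2=-0.22939747, x=cosφ1·sinφ2-sinφ1·cosφ2·cosΔλ=0.42946175; θ=atan2(y, x)=-28.1090° <0 so +360° → 331.8910° ≈ 331.9°
Leg 4: φ1=-0.6427856, φ2=0.1147153, Δφ=0.7575008, Δλ=-2.9902761 rad; a=sin²(Δφ/2)+cosφ1·cosφ2·sin²(Δλ/2)=0.9273474894; c=2·atan2(√a, √(1-a))=2.595759320; dist=6371·c=16537.583 ≈ 16537.6 km; running total=45712.5 km
Leg 4 bearing: y=sinΔλ·cosφ2=-0.14974902, x=cosφ1·sinφ2-sinφ1·cosφ2·cosΔλ=-0.49706310; θ=atan2(y, x)=-163.2341° <0 so +360° → 196.7659° ≈ 196.8°
Leg 5: φ1=0.1147153, φ2=0.9739827, Δφ=0.8592675, Δλ=0.5973372 rad; a=sin²(Δφ/2)+cosφ1·cosφ2·sin²(Δλ/2)=0.2218438308; c=2·atan2(√a, √(1-a))=0.980854915; dist=6371·c=6249.027 ≈ 6249.0 km; running total=51961.5 km
Leg 5 bearing: y=sinΔλ·cosφ2=0.31609832, x=cosφ1·sinφ2-sinφ1·cosφ2·cosΔλ=0.76850402; θ=atan2(y, x)=22.3582° ≈ 22.4°
Leg 6: φ1=0.9739827, φ2=0.7614889, Δφ=-0.2124938, Δλ=-2.0429498 rad; a=sin²(Δφ/2)+cosφ1·cosφ2·sin²(Δλ/2)=0.3071446302; c=2·atan2(√a, √(1-a))=1.174818279; dist=6371·c=7484.767 ≈ 7484.8 km; running total=59446.3 km
Leg 6 bearing: y=sinΔλ·cosφ2=-0.64461817, x=cosφ1·sinφ2-sinφ1·cosφ2·cosΔλ=0.66007169; θ=atan2(y, x)=-44.3214° <0 so +360° → 315.6786° ≈ 315.7°
Leg 7: φ1=0.7614889, φ2=-0.4114212, Δφ=-1.1729101, Δλ=0.5728328 rad; a=sin²(Δφ/2)+cosφ1·cosφ2·sin²(Δλ/2)=0.3592151526; c=2·atan2(√a, √(1-a))=1.285366728; dist=6371·c=8189.071 ≈ 8189.1 km; running total=67635.4 km
Leg 7 bearing: y=sinΔλ·cosφ2=0.49678549, x=cosφ1·sinφ2-sinφ1·cosφ2·cosΔλ=-0.82092794; θ=atan2(y, x)=148.8197° ≈ 148.8°

Leg 1: dist=9507.1 km, bearing=47.0°
Leg 2: dist=2892.5 km, bearing=341.9°
Leg 3: dist=16775.3 km, bearing=331.9°
Leg 4: dist=16537.6 km, bearing=196.8°
Leg 5: dist=6249.0 km, bearing=22.4°
Leg 6: dist=7484.8 km, bearing=315.7°
Leg 7: dist=8189.1 km, bearing=148.8°
Total: 67635.4 km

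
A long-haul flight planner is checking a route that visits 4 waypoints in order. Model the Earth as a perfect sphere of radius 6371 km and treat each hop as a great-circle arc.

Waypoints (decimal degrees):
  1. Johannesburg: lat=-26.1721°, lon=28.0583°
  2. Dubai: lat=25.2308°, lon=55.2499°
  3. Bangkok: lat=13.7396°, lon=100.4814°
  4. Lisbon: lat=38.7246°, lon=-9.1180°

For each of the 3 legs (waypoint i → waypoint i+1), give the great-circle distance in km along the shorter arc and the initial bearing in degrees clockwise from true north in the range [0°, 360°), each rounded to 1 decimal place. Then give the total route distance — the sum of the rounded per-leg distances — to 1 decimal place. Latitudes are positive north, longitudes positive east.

Leg 1: φ1=-0.4567893, φ2=0.4403605, Δφ=0.8971499, Δλ=0.4745829 rad; a=sin²(Δφ/2)+cosφ1·cosφ2·sin²(Δλ/2)=0.2329415807; c=2·atan2(√a, √(1-a))=1.007333579; dist=6371·c=6417.722 ≈ 6417.7 km; running total=6417.7 km
Leg 1 bearing: y=sinΔλ·cosφ2=0.41337193, x=cosφ1·sinφ2-sinφ1·cosφ2·cosΔλ=0.73745702; θ=atan2(y, x)=29.2722° ≈ 29.3°
Leg 2: φ1=0.4403605, φ2=0.2398013, Δφ=-0.2005593, Δλ=0.7894386 rad; a=sin²(Δφ/2)+cosφ1·cosφ2·sin²(Δλ/2)=0.1399646870; c=2·atan2(√a, √(1-a))=0.766892232; dist=6371·c=4885.870 ≈ 4885.9 km; running total=11303.6 km
Leg 2 bearing: y=sinΔλ·cosφ2=0.68964271, x=cosφ1·sinφ2-sinφ1·cosφ2·cosΔλ=-0.07675429; θ=atan2(y, x)=96.3506° ≈ 96.4°
Leg 3: φ1=0.2398013, φ2=0.6758718, Δφ=0.4360705, Δλ=-1.9128704 rad; a=sin²(Δφ/2)+cosφ1·cosφ2·sin²(Δλ/2)=0.5528148419; c=2·atan2(√a, √(1-a))=1.676623433; dist=6371·c=10681.768 ≈ 10681.8 km; running total=21985.4 km
Leg 3 bearing: y=sinΔλ·cosφ2=-0.73496006, x=cosφ1·sinφ2-sinφ1·cosφ2·cosΔλ=0.66983287; θ=atan2(y, x)=-47.6544° <0 so +360° → 312.3456° ≈ 312.3°

Leg 1: dist=6417.7 km, bearing=29.3°
Leg 2: dist=4885.9 km, bearing=96.4°
Leg 3: dist=10681.8 km, bearing=312.3°
Total: 21985.4 km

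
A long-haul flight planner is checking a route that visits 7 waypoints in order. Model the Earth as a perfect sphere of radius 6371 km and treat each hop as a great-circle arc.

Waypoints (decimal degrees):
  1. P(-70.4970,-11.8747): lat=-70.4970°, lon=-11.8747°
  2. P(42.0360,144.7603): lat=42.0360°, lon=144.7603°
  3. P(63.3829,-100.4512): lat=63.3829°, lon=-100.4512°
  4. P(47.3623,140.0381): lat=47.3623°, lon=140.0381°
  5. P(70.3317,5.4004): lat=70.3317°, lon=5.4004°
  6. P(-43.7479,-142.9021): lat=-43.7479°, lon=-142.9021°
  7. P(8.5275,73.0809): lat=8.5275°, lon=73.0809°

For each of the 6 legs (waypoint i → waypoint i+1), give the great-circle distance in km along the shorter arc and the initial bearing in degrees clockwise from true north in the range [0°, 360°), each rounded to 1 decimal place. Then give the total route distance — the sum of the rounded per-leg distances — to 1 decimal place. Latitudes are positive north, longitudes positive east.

Leg 1: φ1=-1.2304048, φ2=0.7336666, Δφ=1.9640714, Δλ=2.7337965 rad; a=sin²(Δφ/2)+cosφ1·cosφ2·sin²(Δλ/2)=0.9294039982; c=2·atan2(√a, √(1-a))=2.603734662; dist=6371·c=16588.394 ≈ 16588.4 km; running total=16588.4 km
Leg 1 bearing: y=sinΔλ·cosφ2=0.29455493, x=cosφ1·sinφ2-sinφ1·cosφ2·cosΔλ=-0.41914940; θ=atan2(y, x)=144.9026° ≈ 144.9°
Leg 2: φ1=0.7336666, φ2=1.1062403, Δφ=0.3725737, Δλ=-4.2797480 rad; a=sin²(Δφ/2)+cosφ1·cosφ2·sin²(Δλ/2)=0.2704411383; c=2·atan2(√a, √(1-a))=1.093794518; dist=6371·c=6968.565 ≈ 6968.6 km; running total=23557.0 km
Leg 2 bearing: y=sinΔλ·cosφ2=0.40674556, x=cosφ1·sinφ2-sinφ1·cosφ2·cosΔλ=0.78979046; θ=atan2(y, x)=27.2487° ≈ 27.2°
Leg 3: φ1=1.1062403, φ2=0.8266281, Δφ=-0.2796122, Δλ=4.1973301 rad; a=sin²(Δφ/2)+cosφ1·cosφ2·sin²(Δλ/2)=0.2458999551; c=2·atan2(√a, √(1-a))=1.037702736; dist=6371·c=6611.204 ≈ 6611.2 km; running total=30168.2 km
Leg 3 bearing: y=sinΔλ·cosφ2=-0.58948198, x=cosφ1·sinφ2-sinφ1·cosφ2·cosΔλ=0.62788826; θ=atan2(y, x)=-43.1930° <0 so +360° → 316.8070° ≈ 316.8°
Leg 4: φ1=0.8266281, φ2=1.2275197, Δφ=0.4008917, Δλ=-2.3498712 rad; a=sin²(Δφ/2)+cosφ1·cosφ2·sin²(Δλ/2)=0.2337268487; c=2·atan2(√a, √(1-a))=1.009190210; dist=6371·c=6429.551 ≈ 6429.6 km; running total=36597.8 km
Leg 4 bearing: y=sinΔλ·cosφ2=-0.23949413, x=cosφ1·sinφ2-sinφ1·cosφ2·cosΔλ=0.81181094; θ=atan2(y, x)=-16.4367° <0 so +360° → 343.5633° ≈ 343.6°
Leg 5: φ1=1.2275197, φ2=-0.7635449, Δφ=-1.9910646, Δλ=-2.5883669 rad; a=sin²(Δφ/2)+cosφ1·cosφ2·sin²(Δλ/2)=0.9290064671; c=2·atan2(√a, √(1-a))=2.602184721; dist=6371·c=16578.519 ≈ 16578.5 km; running total=53176.3 km
Leg 5 bearing: y=sinΔλ·cosφ2=-0.37956828, x=cosφ1·sinφ2-sinφ1·cosφ2·cosΔλ=0.34603717; θ=atan2(y, x)=-47.6458° <0 so +360° → 312.3542° ≈ 312.4°
Leg 6: φ1=-0.7635449, φ2=0.1488330, Δφ=0.9123778, Δλ=3.7696145 rad; a=sin²(Δφ/2)+cosφ1·cosφ2·sin²(Δλ/2)=0.8403126571; c=2·atan2(√a, √(1-a))=2.319412141; dist=6371·c=14776.975 ≈ 14777.0 km; running total=67953.3 km
Leg 6 bearing: y=sinΔλ·cosφ2=-0.58104976, x=cosφ1·sinφ2-sinφ1·cosφ2·cosΔλ=-0.44624025; θ=atan2(y, x)=-127.5239° <0 so +360° → 232.4761° ≈ 232.5°

Leg 1: dist=16588.4 km, bearing=144.9°
Leg 2: dist=6968.6 km, bearing=27.2°
Leg 3: dist=6611.2 km, bearing=316.8°
Leg 4: dist=6429.6 km, bearing=343.6°
Leg 5: dist=16578.5 km, bearing=312.4°
Leg 6: dist=14777.0 km, bearing=232.5°
Total: 67953.3 km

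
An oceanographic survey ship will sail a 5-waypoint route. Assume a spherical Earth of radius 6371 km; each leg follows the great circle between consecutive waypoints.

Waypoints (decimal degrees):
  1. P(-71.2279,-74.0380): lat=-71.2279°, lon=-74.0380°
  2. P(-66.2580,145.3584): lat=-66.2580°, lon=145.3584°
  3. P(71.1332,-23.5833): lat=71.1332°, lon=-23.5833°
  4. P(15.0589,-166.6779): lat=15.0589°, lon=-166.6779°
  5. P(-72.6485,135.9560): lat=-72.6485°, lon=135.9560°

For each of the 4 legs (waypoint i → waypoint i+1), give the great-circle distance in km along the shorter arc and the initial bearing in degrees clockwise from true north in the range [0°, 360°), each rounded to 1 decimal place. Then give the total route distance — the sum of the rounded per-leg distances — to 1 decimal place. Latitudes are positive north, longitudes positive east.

Leg 1: dist=4442.8 km, bearing=203.4°
Leg 2: dist=19314.8 km, bearing=325.6°
Leg 3: dist=10032.0 km, bearing=324.6°
Leg 4: dist=10598.9 km, bearing=194.6°
Total: 44388.5 km

Leg 1: φ1=-1.2431614, φ2=-1.1564203, Δφ=0.0867411, Δλ=3.8291895 rad; a=sin²(Δφ/2)+cosφ1·cosφ2·sin²(Δλ/2)=0.1167242078; c=2·atan2(√a, √(1-a))=0.697342358; dist=6371·c=4442.768 ≈ 4442.8 km; running total=4442.8 km
Leg 1 bearing: y=sinΔλ·cosφ2=-0.25553494, x=cosφ1·sinφ2-sinφ1·cosφ2·cosΔλ=-0.58915241; θ=atan2(y, x)=-156.5520° <0 so +360° → 203.4480° ≈ 203.4°
Leg 2: φ1=-1.1564203, φ2=1.2415085, Δφ=2.3979288, Δλ=-2.9485889 rad; a=sin²(Δφ/2)+cosφ1·cosφ2·sin²(Δλ/2)=0.9969823954; c=2·atan2(√a, √(1-a))=3.031671868; dist=6371·c=19314.781 ≈ 19314.8 km; running total=23757.6 km
Leg 2 bearing: y=sinΔλ·cosφ2=-0.06202470, x=cosφ1·sinφ2-sinφ1·cosφ2·cosΔλ=0.09048166; θ=atan2(y, x)=-34.4304° <0 so +360° → 325.5696° ≈ 325.6°
Leg 3: φ1=1.2415085, φ2=0.2628274, Δφ=-0.9786812, Δλ=-2.4974719 rad; a=sin²(Δφ/2)+cosφ1·cosφ2·sin²(Δλ/2)=0.5019212264; c=2·atan2(√a, √(1-a))=1.574638789; dist=6371·c=10032.024 ≈ 10032.0 km; running total=33789.6 km
Leg 3 bearing: y=sinΔλ·cosφ2=-0.57987412, x=cosφ1·sinφ2-sinφ1·cosφ2·cosΔλ=0.81469702; θ=atan2(y, x)=-35.4420° <0 so +360° → 324.5580° ≈ 324.6°
Leg 4: φ1=0.2628274, φ2=-1.2679555, Δφ=-1.5307829, Δλ=5.2819580 rad; a=sin²(Δφ/2)+cosφ1·cosφ2·sin²(Δλ/2)=0.5463418899; c=2·atan2(√a, √(1-a))=1.663613319; dist=6371·c=10598.880 ≈ 10598.9 km; running total=44388.5 km
Leg 4 bearing: y=sinΔλ·cosφ2=-0.25115194, x=cosφ1·sinφ2-sinφ1·cosφ2·cosΔλ=-0.96350009; θ=atan2(y, x)=-165.3900° <0 so +360° → 194.6100° ≈ 194.6°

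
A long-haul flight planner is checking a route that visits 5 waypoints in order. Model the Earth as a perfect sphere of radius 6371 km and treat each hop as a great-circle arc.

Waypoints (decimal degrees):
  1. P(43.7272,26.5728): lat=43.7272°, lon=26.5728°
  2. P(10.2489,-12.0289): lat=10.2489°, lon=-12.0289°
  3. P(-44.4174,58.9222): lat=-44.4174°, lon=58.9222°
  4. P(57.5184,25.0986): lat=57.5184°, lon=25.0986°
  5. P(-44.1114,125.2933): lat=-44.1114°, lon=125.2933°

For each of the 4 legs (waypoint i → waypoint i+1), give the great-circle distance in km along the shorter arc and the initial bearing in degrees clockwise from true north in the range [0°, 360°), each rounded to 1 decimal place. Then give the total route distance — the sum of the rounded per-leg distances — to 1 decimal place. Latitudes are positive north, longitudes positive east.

Leg 1: φ1=0.7631836, φ2=0.1788770, Δφ=-0.5843066, Δλ=-0.6737268 rad; a=sin²(Δφ/2)+cosφ1·cosφ2·sin²(Δλ/2)=0.1606405315; c=2·atan2(√a, √(1-a))=0.824779473; dist=6371·c=5254.670 ≈ 5254.7 km; running total=5254.7 km
Leg 1 bearing: y=sinΔλ·cosφ2=-0.61394786, x=cosφ1·sinφ2-sinφ1·cosφ2·cosΔλ=-0.40299954; θ=atan2(y, x)=-123.2812° <0 so +360° → 236.7188° ≈ 236.7°
Leg 2: φ1=0.1788770, φ2=-0.7752299, Δφ=-0.9541069, Δλ=1.2383303 rad; a=sin²(Δφ/2)+cosφ1·cosφ2·sin²(Δλ/2)=0.4475644375; c=2·atan2(√a, √(1-a))=1.465732016; dist=6371·c=9338.179 ≈ 9338.2 km; running total=14592.9 km
Leg 2 bearing: y=sinΔλ·cosφ2=0.67514755, x=cosφ1·sinφ2-sinφ1·cosφ2·cosΔλ=-0.73019028; θ=atan2(y, x)=137.2430° ≈ 137.2°
Leg 3: φ1=-0.7752299, φ2=1.0038855, Δφ=1.7791153, Δλ=-0.5903332 rad; a=sin²(Δφ/2)+cosφ1·cosφ2·sin²(Δλ/2)=0.6358670712; c=2·atan2(√a, √(1-a))=1.845990846; dist=6371·c=11760.808 ≈ 11760.8 km; running total=26353.7 km
Leg 3 bearing: y=sinΔλ·cosφ2=-0.29893052, x=cosφ1·sinφ2-sinφ1·cosφ2·cosΔλ=0.91476833; θ=atan2(y, x)=-18.0965° <0 so +360° → 341.9035° ≈ 341.9°
Leg 4: φ1=1.0038855, φ2=-0.7698892, Δφ=-1.7737746, Δλ=1.7487274 rad; a=sin²(Δφ/2)+cosφ1·cosφ2·sin²(Δλ/2)=0.8277063573; c=2·atan2(√a, √(1-a))=2.285525264; dist=6371·c=14561.081 ≈ 14561.1 km; running total=40914.8 km
Leg 4 bearing: y=sinΔλ·cosφ2=0.70665222, x=cosφ1·sinφ2-sinφ1·cosφ2·cosΔλ=-0.26660236; θ=atan2(y, x)=110.6702° ≈ 110.7°

Leg 1: dist=5254.7 km, bearing=236.7°
Leg 2: dist=9338.2 km, bearing=137.2°
Leg 3: dist=11760.8 km, bearing=341.9°
Leg 4: dist=14561.1 km, bearing=110.7°
Total: 40914.8 km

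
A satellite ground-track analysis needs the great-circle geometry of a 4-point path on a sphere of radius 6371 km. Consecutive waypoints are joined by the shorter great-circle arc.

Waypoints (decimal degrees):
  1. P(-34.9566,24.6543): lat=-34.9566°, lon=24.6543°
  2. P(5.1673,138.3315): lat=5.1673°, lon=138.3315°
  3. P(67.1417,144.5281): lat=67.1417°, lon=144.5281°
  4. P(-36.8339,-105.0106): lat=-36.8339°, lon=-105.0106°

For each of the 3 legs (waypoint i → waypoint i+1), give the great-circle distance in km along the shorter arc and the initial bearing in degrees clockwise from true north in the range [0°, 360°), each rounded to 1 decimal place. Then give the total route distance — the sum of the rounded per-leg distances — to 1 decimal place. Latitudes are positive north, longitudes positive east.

Leg 1: φ1=-0.6101078, φ2=0.0901864, Δφ=0.7002942, Δλ=1.9840414 rad; a=sin²(Δφ/2)+cosφ1·cosφ2·sin²(Δλ/2)=0.6896987070; c=2·atan2(√a, √(1-a))=1.959941257; dist=6371·c=12486.786 ≈ 12486.8 km; running total=12486.8 km
Leg 1 bearing: y=sinΔλ·cosφ2=0.91210053, x=cosφ1·sinφ2-sinφ1·cosφ2·cosΔλ=-0.15533905; θ=atan2(y, x)=99.6653° ≈ 99.7°
Leg 2: φ1=0.0901864, φ2=1.1718437, Δφ=1.0816573, Δλ=0.1081511 rad; a=sin²(Δφ/2)+cosφ1·cosφ2·sin²(Δλ/2)=0.2661971724; c=2·atan2(√a, √(1-a))=1.084216223; dist=6371·c=6907.542 ≈ 6907.5 km; running total=19394.3 km
Leg 2 bearing: y=sinΔλ·cosφ2=0.04192980, x=cosφ1·sinφ2-sinφ1·cosφ2·cosΔλ=0.88294215; θ=atan2(y, x)=2.7189° ≈ 2.7°
Leg 3: φ1=1.1718437, φ2=-0.6428728, Δφ=-1.8147166, Δλ=-4.3552719 rad; a=sin²(Δφ/2)+cosφ1·cosφ2·sin²(Δλ/2)=0.8305518473; c=2·atan2(√a, √(1-a))=2.293085151; dist=6371·c=14609.245 ≈ 14609.2 km; running total=34003.5 km
Leg 3 bearing: y=sinΔλ·cosφ2=0.74987985, x=cosφ1·sinφ2-sinφ1·cosφ2·cosΔλ=0.02494220; θ=atan2(y, x)=88.0950° ≈ 88.1°

Leg 1: dist=12486.8 km, bearing=99.7°
Leg 2: dist=6907.5 km, bearing=2.7°
Leg 3: dist=14609.2 km, bearing=88.1°
Total: 34003.5 km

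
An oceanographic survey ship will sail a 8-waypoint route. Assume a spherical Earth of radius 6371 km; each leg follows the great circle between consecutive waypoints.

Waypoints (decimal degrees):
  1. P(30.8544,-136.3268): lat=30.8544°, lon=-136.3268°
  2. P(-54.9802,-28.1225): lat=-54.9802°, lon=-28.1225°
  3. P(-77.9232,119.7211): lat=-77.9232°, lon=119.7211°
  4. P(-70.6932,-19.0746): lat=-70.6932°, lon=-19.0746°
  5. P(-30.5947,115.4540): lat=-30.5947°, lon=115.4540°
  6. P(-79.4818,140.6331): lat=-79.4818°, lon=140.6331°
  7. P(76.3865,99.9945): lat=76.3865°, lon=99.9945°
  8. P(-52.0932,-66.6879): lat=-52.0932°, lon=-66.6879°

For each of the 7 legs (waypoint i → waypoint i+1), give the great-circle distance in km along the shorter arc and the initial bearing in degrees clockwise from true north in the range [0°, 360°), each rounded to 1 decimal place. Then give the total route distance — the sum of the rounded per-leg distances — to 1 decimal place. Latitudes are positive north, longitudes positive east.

Leg 1: dist=13902.0 km, bearing=138.3°
Leg 2: dist=5074.8 km, bearing=171.0°
Leg 3: dist=3274.1 km, bearing=206.3°
Leg 4: dist=8194.5 km, bearing=140.3°
Leg 5: dist=5561.2 km, bearing=174.2°
Leg 6: dist=17498.1 km, bearing=336.5°
Leg 7: dist=17254.2 km, bearing=340.3°
Total: 70758.9 km

Leg 1: φ1=0.5385109, φ2=-0.9595855, Δφ=-1.4980964, Δλ=1.8885213 rad; a=sin²(Δφ/2)+cosφ1·cosφ2·sin²(Δλ/2)=0.7869559510; c=2·atan2(√a, √(1-a))=2.182071152; dist=6371·c=13901.975 ≈ 13902.0 km; running total=13902.0 km
Leg 1 bearing: y=sinΔλ·cosφ2=0.54513702, x=cosφ1·sinφ2-sinφ1·cosφ2·cosΔλ=-0.61110618; θ=atan2(y, x)=138.2655° ≈ 138.3°
Leg 2: φ1=-0.9595855, φ2=-1.3600164, Δφ=-0.4004309, Δλ=2.5803576 rad; a=sin²(Δφ/2)+cosφ1·cosφ2·sin²(Δλ/2)=0.1504087978; c=2·atan2(√a, √(1-a))=0.796543052; dist=6371·c=5074.776 ≈ 5074.8 km; running total=18976.8 km
Leg 2 bearing: y=sinΔλ·cosφ2=0.11135502, x=cosφ1·sinφ2-sinφ1·cosφ2·cosΔλ=-0.70621811; θ=atan2(y, x)=171.0395° ≈ 171.0°
Leg 3: φ1=-1.3600164, φ2=-1.2338291, Δφ=0.1261873, Δλ=-2.4224420 rad; a=sin²(Δφ/2)+cosφ1·cosφ2·sin²(Δλ/2)=0.0645850532; c=2·atan2(√a, √(1-a))=0.513908321; dist=6371·c=3274.110 ≈ 3274.1 km; running total=22250.9 km
Leg 3 bearing: y=sinΔλ·cosφ2=-0.21779880, x=cosφ1·sinφ2-sinφ1·cosφ2·cosΔλ=-0.44070283; θ=atan2(y, x)=-153.7011° <0 so +360° → 206.2989° ≈ 206.3°
Leg 4: φ1=-1.2338291, φ2=-0.5339782, Δφ=0.6998509, Δλ=2.3479670 rad; a=sin²(Δφ/2)+cosφ1·cosφ2·sin²(Δλ/2)=0.3596205730; c=2·atan2(√a, √(1-a))=1.286211653; dist=6371·c=8194.454 ≈ 8194.5 km; running total=30445.4 km
Leg 4 bearing: y=sinΔλ·cosφ2=0.61365698, x=cosφ1·sinφ2-sinφ1·cosφ2·cosΔλ=-0.73796990; θ=atan2(y, x)=140.2549° ≈ 140.3°
Leg 5: φ1=-0.5339782, φ2=-1.3872191, Δφ=-0.8532409, Δλ=0.4394582 rad; a=sin²(Δφ/2)+cosφ1·cosφ2·sin²(Δλ/2)=0.1786928662; c=2·atan2(√a, √(1-a))=0.872890886; dist=6371·c=5561.188 ≈ 5561.2 km; running total=36006.6 km
Leg 5 bearing: y=sinΔλ·cosφ2=0.07766484, x=cosφ1·sinφ2-sinφ1·cosφ2·cosΔλ=-0.76224345; θ=atan2(y, x)=174.1822° ≈ 174.2°
Leg 6: φ1=-1.3872191, φ2=1.3331959, Δφ=2.7204150, Δλ=-0.7092774 rad; a=sin²(Δφ/2)+cosφ1·cosφ2·sin²(Δλ/2)=0.9614851165; c=2·atan2(√a, √(1-a))=2.746524232; dist=6371·c=17498.106 ≈ 17498.1 km; running total=53504.7 km
Leg 6 bearing: y=sinΔλ·cosφ2=-0.15329382, x=cosφ1·sinφ2-sinφ1·cosφ2·cosΔλ=0.35302543; θ=atan2(y, x)=-23.4719° <0 so +360° → 336.5281° ≈ 336.5°
Leg 7: φ1=1.3331959, φ2=-0.9091979, Δφ=-2.2423938, Δλ=-2.9091567 rad; a=sin²(Δφ/2)+cosφ1·cosφ2·sin²(Δλ/2)=0.9537813212; c=2·atan2(√a, √(1-a))=2.708239100; dist=6371·c=17254.191 ≈ 17254.2 km; running total=70758.9 km
Leg 7 bearing: y=sinΔλ·cosφ2=-0.14152135, x=cosφ1·sinφ2-sinφ1·cosφ2·cosΔλ=0.39535017; θ=atan2(y, x)=-19.6956° <0 so +360° → 340.3044° ≈ 340.3°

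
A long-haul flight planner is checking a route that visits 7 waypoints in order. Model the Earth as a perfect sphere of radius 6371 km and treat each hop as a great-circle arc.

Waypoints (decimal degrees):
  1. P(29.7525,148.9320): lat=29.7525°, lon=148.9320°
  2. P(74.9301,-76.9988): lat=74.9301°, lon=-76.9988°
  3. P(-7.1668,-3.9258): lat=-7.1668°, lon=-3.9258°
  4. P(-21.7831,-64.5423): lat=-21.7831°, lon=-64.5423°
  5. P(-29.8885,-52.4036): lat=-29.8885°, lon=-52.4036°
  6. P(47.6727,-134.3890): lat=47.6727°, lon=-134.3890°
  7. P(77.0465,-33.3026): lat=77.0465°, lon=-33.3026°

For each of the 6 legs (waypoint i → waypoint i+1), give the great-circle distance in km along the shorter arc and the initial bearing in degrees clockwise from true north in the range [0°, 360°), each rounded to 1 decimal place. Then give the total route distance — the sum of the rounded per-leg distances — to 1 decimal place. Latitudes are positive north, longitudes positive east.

Leg 1: dist=7917.6 km, bearing=11.4°
Leg 2: dist=10296.6 km, bearing=108.2°
Leg 3: dist=6683.8 km, bearing=249.0°
Leg 4: dist=1510.9 km, bearing=129.1°
Leg 5: dist=11862.2 km, bearing=315.9°
Leg 6: dist=5143.1 km, bearing=17.7°
Total: 43414.2 km

Leg 1: φ1=0.5192791, φ2=1.3077770, Δφ=0.7884979, Δλ=-3.9432363 rad; a=sin²(Δφ/2)+cosφ1·cosφ2·sin²(Δλ/2)=0.3389044840; c=2·atan2(√a, √(1-a))=1.242753298; dist=6371·c=7917.581 ≈ 7917.6 km; running total=7917.6 km
Leg 1 bearing: y=sinΔλ·cosφ2=0.18680811, x=cosφ1·sinφ2-sinφ1·cosφ2·cosΔλ=0.92806016; θ=atan2(y, x)=11.3809° ≈ 11.4°
Leg 2: φ1=1.3077770, φ2=-0.1250843, Δφ=-1.4328612, Δλ=1.2753644 rad; a=sin²(Δφ/2)+cosφ1·cosφ2·sin²(Δλ/2)=0.5226801198; c=2·atan2(√a, √(1-a))=1.616172136; dist=6371·c=10296.633 ≈ 10296.6 km; running total=18214.2 km
Leg 2 bearing: y=sinΔλ·cosφ2=0.94920213, x=cosφ1·sinφ2-sinφ1·cosφ2·cosΔλ=-0.31138043; θ=atan2(y, x)=108.1618° ≈ 108.2°
Leg 3: φ1=-0.1250843, φ2=-0.3801868, Δφ=-0.2551026, Δλ=-1.0579575 rad; a=sin²(Δφ/2)+cosφ1·cosφ2·sin²(Δλ/2)=0.2508223363; c=2·atan2(√a, √(1-a))=1.049095617; dist=6371·c=6683.788 ≈ 6683.8 km; running total=24898.0 km
Leg 3 bearing: y=sinΔλ·cosφ2=-0.80913631, x=cosφ1·sinφ2-sinφ1·cosφ2·cosΔλ=-0.31135252; θ=atan2(y, x)=-111.0465° <0 so +360° → 248.9535° ≈ 249.0°
Leg 4: φ1=-0.3801868, φ2=-0.5216527, Δφ=-0.1414659, Δλ=0.2118603 rad; a=sin²(Δφ/2)+cosφ1·cosφ2·sin²(Δλ/2)=0.0139951350; c=2·atan2(√a, √(1-a))=0.237157455; dist=6371·c=1510.930 ≈ 1510.9 km; running total=26408.9 km
Leg 4 bearing: y=sinΔλ·cosφ2=0.18231117, x=cosφ1·sinφ2-sinφ1·cosφ2·cosΔλ=-0.14818812; θ=atan2(y, x)=129.1053° ≈ 129.1°
Leg 5: φ1=-0.5216527, φ2=0.8320456, Δφ=1.3536983, Δλ=-1.4309152 rad; a=sin²(Δφ/2)+cosφ1·cosφ2·sin²(Δλ/2)=0.6435056026; c=2·atan2(√a, √(1-a))=1.861901635; dist=6371·c=11862.175 ≈ 11862.2 km; running total=38271.1 km
Leg 5 bearing: y=sinΔλ·cosφ2=-0.66678781, x=cosφ1·sinφ2-sinφ1·cosφ2·cosΔλ=0.68776347; θ=atan2(y, x)=-44.1128° <0 so +360° → 315.8872° ≈ 315.9°
Leg 6: φ1=0.8320456, φ2=1.3447151, Δφ=0.5126695, Δλ=1.7642905 rad; a=sin²(Δφ/2)+cosφ1·cosφ2·sin²(Δλ/2)=0.1542639093; c=2·atan2(√a, √(1-a))=0.807271362; dist=6371·c=5143.126 ≈ 5143.1 km; running total=43414.2 km
Leg 6 bearing: y=sinΔλ·cosφ2=0.21997700, x=cosφ1·sinφ2-sinφ1·cosφ2·cosΔλ=0.68809617; θ=atan2(y, x)=17.7285° ≈ 17.7°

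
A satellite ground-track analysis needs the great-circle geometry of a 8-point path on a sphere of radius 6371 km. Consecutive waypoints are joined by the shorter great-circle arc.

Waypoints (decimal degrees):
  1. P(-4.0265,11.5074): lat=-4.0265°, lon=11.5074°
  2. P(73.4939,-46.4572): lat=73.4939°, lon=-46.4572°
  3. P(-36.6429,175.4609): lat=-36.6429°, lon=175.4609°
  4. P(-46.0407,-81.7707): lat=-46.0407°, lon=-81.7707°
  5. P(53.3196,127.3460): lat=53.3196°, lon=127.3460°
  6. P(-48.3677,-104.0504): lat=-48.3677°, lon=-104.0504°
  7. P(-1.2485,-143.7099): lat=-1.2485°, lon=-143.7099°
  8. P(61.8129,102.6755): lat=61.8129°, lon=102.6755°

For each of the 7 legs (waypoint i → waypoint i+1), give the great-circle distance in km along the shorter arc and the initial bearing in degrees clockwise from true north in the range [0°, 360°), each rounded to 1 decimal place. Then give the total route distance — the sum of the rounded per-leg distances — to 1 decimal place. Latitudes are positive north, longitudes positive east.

Leg 1: dist=9478.1 km, bearing=346.0°
Leg 2: dist=15332.7 km, bearing=306.9°
Leg 3: dist=8022.8 km, bearing=134.7°
Leg 4: dist=17788.4 km, bearing=301.9°
Leg 5: dist=16444.6 km, bearing=102.4°
Leg 6: dist=6466.6 km, bearing=311.3°
Leg 7: dist=11344.9 km, bearing=333.7°
Total: 84878.1 km

Leg 1: φ1=-0.0702757, φ2=1.2827105, Δφ=1.3529862, Δλ=-1.0116731 rad; a=sin²(Δφ/2)+cosφ1·cosφ2·sin²(Δλ/2)=0.4584939998; c=2·atan2(√a, √(1-a))=1.487688690; dist=6371·c=9478.065 ≈ 9478.1 km; running total=9478.1 km
Leg 1 bearing: y=sinΔλ·cosφ2=-0.24085217, x=cosφ1·sinφ2-sinφ1·cosφ2·cosΔλ=0.96700529; θ=atan2(y, x)=-13.9861° <0 so +360° → 346.0139° ≈ 346.0°
Leg 2: φ1=1.2827105, φ2=-0.6395393, Δφ=-1.9222498, Δλ=3.8732015 rad; a=sin²(Δφ/2)+cosφ1·cosφ2·sin²(Δλ/2)=0.8709305415; c=2·atan2(√a, √(1-a))=2.406637883; dist=6371·c=15332.690 ≈ 15332.7 km; running total=24810.8 km
Leg 2 bearing: y=sinΔλ·cosφ2=-0.53603800, x=cosφ1·sinφ2-sinφ1·cosφ2·cosΔλ=0.40287144; θ=atan2(y, x)=-53.0725° <0 so +360° → 306.9275° ≈ 306.9°
Leg 3: φ1=-0.6395393, φ2=-0.8035618, Δφ=-0.1640226, Δλ=-4.4895384 rad; a=sin²(Δφ/2)+cosφ1·cosφ2·sin²(Δλ/2)=0.3467399499; c=2·atan2(√a, √(1-a))=1.259261335; dist=6371·c=8022.754 ≈ 8022.8 km; running total=32833.6 km
Leg 3 bearing: y=sinΔλ·cosφ2=0.67698192, x=cosφ1·sinφ2-sinφ1·cosφ2·cosΔλ=-0.66913445; θ=atan2(y, x)=134.6660° ≈ 134.7°
Leg 4: φ1=-0.8035618, φ2=0.9306026, Δφ=1.7341644, Δλ=3.6497749 rad; a=sin²(Δφ/2)+cosφ1·cosφ2·sin²(Δλ/2)=0.9697710508; c=2·atan2(√a, √(1-a))=2.792086980; dist=6371·c=17788.386 ≈ 17788.4 km; running total=50622.0 km
Leg 4 bearing: y=sinΔλ·cosφ2=-0.29066497, x=cosφ1·sinφ2-sinφ1·cosφ2·cosΔλ=0.18103734; θ=atan2(y, x)=-58.0838° <0 so +360° → 301.9162° ≈ 301.9°
Leg 5: φ1=0.9306026, φ2=-0.8441756, Δφ=-1.7747782, Δλ=-4.0386291 rad; a=sin²(Δφ/2)+cosφ1·cosφ2·sin²(Δλ/2)=0.9235120657; c=2·atan2(√a, √(1-a))=2.581157967; dist=6371·c=16444.557 ≈ 16444.6 km; running total=67066.6 km
Leg 5 bearing: y=sinΔλ·cosφ2=0.51917526, x=cosφ1·sinφ2-sinφ1·cosφ2·cosΔλ=-0.11404897; θ=atan2(y, x)=102.3896° ≈ 102.4°
Leg 6: φ1=-0.8441756, φ2=-0.0217904, Δφ=0.8223852, Δλ=-0.6921889 rad; a=sin²(Δφ/2)+cosφ1·cosφ2·sin²(Δλ/2)=0.2361936897; c=2·atan2(√a, √(1-a))=1.015008606; dist=6371·c=6466.620 ≈ 6466.6 km; running total=73533.2 km
Leg 6 bearing: y=sinΔλ·cosφ2=-0.63807229, x=cosφ1·sinφ2-sinφ1·cosφ2·cosΔλ=0.56079290; θ=atan2(y, x)=-48.6882° <0 so +360° → 311.3118° ≈ 311.3°
Leg 7: φ1=-0.0217904, φ2=1.0788386, Δφ=1.1006291, Δλ=4.3002365 rad; a=sin²(Δφ/2)+cosφ1·cosφ2·sin²(Δλ/2)=0.6041879765; c=2·atan2(√a, √(1-a))=1.780710495; dist=6371·c=11344.907 ≈ 11344.9 km; running total=84878.1 km
Leg 7 bearing: y=sinΔλ·cosφ2=-0.43279787, x=cosφ1·sinφ2-sinφ1·cosφ2·cosΔλ=0.87707780; θ=atan2(y, x)=-26.2642° <0 so +360° → 333.7358° ≈ 333.7°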